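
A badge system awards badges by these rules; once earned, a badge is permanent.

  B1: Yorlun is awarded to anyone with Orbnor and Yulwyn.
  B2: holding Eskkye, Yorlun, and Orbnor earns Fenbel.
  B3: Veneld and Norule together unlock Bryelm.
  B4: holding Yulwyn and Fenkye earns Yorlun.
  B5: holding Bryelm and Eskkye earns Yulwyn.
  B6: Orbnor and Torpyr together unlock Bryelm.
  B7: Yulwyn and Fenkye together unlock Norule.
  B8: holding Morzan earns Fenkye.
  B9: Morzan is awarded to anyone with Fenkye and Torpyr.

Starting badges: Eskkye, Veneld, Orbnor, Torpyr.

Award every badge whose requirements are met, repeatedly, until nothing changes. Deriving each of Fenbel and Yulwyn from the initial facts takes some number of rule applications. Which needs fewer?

Yulwyn: With Orbnor and Torpyr, Bryelm is earned (B6). With Bryelm and Eskkye, Yulwyn is earned (B5). [2 rule applications]
Fenbel: With Orbnor and Torpyr, Bryelm is earned (B6). With Bryelm and Eskkye, Yulwyn is earned (B5). With Orbnor and Yulwyn, Yorlun is earned (B1). With Eskkye, Yorlun, and Orbnor, Fenbel is earned (B2). [4 rule applications]
Yulwyn needs fewer.

Yulwyn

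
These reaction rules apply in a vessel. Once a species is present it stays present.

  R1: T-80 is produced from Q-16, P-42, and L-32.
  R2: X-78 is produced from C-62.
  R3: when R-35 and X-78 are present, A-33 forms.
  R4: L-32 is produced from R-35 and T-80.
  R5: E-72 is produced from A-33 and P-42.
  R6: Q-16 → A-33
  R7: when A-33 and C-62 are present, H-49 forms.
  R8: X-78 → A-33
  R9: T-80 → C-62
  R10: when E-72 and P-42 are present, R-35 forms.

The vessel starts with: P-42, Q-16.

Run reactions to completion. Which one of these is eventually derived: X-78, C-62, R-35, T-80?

R-35

Q-16 present → A-33 forms (R6).
A-33 and P-42 present → E-72 forms (R5).
E-72 and P-42 present → R-35 forms (R10).
C-62 would need T-80 (R9), but T-80 never forms. X-78 would need C-62 (R2), but C-62 never forms. T-80 would need Q-16, P-42, and L-32 (R1), but L-32 never forms.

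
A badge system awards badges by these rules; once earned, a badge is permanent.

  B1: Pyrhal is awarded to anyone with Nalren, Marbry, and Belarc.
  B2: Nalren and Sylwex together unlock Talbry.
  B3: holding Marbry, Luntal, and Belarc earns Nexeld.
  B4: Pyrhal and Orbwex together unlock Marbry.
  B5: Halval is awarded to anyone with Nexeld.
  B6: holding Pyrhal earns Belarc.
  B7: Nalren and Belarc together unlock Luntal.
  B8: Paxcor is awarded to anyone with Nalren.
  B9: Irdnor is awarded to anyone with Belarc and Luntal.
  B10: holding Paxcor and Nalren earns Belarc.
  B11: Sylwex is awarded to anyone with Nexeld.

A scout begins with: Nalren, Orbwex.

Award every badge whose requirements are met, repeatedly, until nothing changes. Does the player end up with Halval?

Halval would need Nexeld (B5), but Nexeld is never earned.

No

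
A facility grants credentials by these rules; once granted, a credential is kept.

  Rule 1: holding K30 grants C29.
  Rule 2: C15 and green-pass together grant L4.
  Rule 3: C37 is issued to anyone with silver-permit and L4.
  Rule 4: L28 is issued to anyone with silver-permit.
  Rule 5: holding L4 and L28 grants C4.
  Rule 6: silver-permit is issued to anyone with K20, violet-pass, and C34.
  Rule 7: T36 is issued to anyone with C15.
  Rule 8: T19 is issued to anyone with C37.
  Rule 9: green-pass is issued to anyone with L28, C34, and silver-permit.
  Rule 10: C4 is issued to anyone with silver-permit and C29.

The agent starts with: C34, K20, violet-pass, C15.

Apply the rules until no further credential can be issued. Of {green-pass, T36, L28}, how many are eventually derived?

Holding C15 grants T36 (Rule 7).
Holding K20, violet-pass, and C34 grants silver-permit (Rule 6).
Holding silver-permit grants L28 (Rule 4).
Holding L28, C34, and silver-permit grants green-pass (Rule 9).
green-pass: reached.
T36: reached.
L28: reached.
All 3 are reached.

3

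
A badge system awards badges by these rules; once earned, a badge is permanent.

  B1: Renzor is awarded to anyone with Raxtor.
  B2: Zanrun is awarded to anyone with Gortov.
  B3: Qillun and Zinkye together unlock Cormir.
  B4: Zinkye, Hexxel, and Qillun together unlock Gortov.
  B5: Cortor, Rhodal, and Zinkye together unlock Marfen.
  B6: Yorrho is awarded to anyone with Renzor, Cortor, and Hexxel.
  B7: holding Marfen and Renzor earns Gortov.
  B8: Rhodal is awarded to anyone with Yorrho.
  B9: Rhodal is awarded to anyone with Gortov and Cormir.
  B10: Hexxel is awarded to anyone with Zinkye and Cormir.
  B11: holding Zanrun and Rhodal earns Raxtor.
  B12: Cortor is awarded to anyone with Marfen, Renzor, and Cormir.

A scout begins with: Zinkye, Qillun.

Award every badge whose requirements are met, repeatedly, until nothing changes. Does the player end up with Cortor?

Cortor would need Marfen, Renzor, and Cormir (B12), but Marfen is never earned.

No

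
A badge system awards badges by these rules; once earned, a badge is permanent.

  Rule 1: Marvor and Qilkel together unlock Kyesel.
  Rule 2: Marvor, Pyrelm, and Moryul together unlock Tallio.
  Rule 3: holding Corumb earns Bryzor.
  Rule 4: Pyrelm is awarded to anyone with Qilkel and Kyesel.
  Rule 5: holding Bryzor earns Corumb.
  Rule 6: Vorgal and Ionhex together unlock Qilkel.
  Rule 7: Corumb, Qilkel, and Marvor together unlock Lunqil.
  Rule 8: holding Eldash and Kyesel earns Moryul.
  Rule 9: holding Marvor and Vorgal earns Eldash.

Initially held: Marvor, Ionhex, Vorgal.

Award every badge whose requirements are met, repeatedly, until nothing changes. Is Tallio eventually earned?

With Marvor and Vorgal, Eldash is earned (Rule 9).
With Vorgal and Ionhex, Qilkel is earned (Rule 6).
With Marvor and Qilkel, Kyesel is earned (Rule 1).
With Qilkel and Kyesel, Pyrelm is earned (Rule 4).
With Eldash and Kyesel, Moryul is earned (Rule 8).
With Marvor, Pyrelm, and Moryul, Tallio is earned (Rule 2).

Yes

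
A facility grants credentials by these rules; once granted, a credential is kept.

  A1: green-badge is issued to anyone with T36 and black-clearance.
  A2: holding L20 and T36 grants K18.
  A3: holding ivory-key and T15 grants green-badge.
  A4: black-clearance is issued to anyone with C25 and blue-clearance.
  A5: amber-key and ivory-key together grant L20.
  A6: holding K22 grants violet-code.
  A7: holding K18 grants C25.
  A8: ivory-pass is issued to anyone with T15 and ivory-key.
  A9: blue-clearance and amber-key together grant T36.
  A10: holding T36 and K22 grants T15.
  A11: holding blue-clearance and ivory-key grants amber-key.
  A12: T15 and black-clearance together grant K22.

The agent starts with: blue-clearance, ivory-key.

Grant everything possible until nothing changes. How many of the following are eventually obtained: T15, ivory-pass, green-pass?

0

T15 would need T36 and K22 (A10), but K22 is never granted.
ivory-pass would need T15 and ivory-key (A8), but T15 is never granted.
No rule produces green-pass, and it is not given.
None of the 3 are reached.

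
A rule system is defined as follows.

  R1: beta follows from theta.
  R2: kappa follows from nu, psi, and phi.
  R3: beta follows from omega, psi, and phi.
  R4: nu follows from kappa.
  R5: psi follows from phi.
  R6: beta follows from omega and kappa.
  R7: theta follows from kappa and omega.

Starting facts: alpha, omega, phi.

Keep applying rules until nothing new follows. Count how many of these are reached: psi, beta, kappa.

phi holds, so psi follows (R5).
From omega, psi, and phi, R3 gives beta.
psi: reached.
beta: reached.
kappa would need nu, psi, and phi (R2), but nu is never established.
Reached: psi and beta — 2 of the 3.

2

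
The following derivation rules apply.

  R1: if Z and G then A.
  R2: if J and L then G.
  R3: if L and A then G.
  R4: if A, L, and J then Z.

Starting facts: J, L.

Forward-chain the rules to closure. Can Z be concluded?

Z would need A, L, and J (R4), but A is never established.

No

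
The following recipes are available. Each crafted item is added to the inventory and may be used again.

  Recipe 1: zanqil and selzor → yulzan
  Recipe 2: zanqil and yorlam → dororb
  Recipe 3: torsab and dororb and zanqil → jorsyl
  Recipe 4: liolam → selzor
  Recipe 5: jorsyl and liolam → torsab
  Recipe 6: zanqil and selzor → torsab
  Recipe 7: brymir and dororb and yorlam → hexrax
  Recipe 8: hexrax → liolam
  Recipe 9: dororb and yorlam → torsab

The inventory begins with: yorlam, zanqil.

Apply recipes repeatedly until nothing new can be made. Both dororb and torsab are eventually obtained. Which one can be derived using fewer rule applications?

dororb: zanqil and yorlam → dororb (Recipe 2). [1 rule application]
torsab: Using Recipe 2, zanqil and yorlam make dororb. Using Recipe 9, dororb and yorlam make torsab. [2 rule applications]
dororb needs fewer.

dororb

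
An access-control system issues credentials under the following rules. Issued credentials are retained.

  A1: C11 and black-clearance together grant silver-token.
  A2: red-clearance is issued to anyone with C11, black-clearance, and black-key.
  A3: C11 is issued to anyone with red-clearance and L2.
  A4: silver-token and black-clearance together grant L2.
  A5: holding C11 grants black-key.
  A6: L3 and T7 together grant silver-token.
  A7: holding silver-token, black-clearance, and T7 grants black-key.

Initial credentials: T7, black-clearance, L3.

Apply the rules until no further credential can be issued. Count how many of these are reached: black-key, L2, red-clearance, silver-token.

Holding L3 and T7 grants silver-token (A6).
Holding silver-token, black-clearance, and T7 grants black-key (A7).
Holding silver-token and black-clearance grants L2 (A4).
black-key: reached.
L2: reached.
red-clearance would need C11, black-clearance, and black-key (A2), but C11 is never granted.
silver-token: reached.
Reached: black-key, L2, and silver-token — 3 of the 4.

3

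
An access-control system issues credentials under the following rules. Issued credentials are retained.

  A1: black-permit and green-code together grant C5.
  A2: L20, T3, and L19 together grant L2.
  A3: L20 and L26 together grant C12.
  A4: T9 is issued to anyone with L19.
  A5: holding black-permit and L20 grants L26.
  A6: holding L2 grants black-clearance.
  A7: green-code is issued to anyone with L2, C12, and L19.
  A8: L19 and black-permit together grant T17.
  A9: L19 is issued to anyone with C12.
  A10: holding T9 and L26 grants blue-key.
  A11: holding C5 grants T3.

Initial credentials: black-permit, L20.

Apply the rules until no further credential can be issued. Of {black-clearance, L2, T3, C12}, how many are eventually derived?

Holding black-permit and L20 grants L26 (A5).
Holding L20 and L26 grants C12 (A3).
black-clearance would need L2 (A6), but L2 is never granted.
L2 would need L20, T3, and L19 (A2), but T3 is never granted.
T3 would need C5 (A11), but C5 is never granted.
C12: reached.
Reached: C12 — 1 of the 4.

1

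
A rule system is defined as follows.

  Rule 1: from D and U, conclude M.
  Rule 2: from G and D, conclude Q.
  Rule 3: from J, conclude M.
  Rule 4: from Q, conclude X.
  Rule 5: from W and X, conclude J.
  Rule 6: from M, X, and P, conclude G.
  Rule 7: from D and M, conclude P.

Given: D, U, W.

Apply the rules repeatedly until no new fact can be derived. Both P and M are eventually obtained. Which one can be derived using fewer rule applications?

M: From D and U, Rule 1 gives M. [1 rule application]
P: From D and U, Rule 1 gives M. D and M hold, so P follows (Rule 7). [2 rule applications]
M needs fewer.

M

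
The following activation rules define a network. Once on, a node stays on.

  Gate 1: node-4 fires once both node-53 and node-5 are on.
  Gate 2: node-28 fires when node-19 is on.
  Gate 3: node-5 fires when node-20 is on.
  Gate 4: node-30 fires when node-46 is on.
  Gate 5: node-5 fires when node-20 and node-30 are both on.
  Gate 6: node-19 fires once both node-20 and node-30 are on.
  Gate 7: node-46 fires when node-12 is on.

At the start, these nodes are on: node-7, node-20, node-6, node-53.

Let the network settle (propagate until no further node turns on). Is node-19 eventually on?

node-19 would need node-20 and node-30 (Gate 6), but node-30 never turns on.

No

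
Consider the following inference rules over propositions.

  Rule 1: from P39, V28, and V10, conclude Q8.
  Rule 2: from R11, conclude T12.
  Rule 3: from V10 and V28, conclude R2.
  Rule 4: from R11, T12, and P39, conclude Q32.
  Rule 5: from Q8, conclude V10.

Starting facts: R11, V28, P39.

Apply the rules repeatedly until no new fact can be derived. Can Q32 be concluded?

Yes

R11 holds, so T12 follows (Rule 2).
From R11, T12, and P39, Rule 4 gives Q32.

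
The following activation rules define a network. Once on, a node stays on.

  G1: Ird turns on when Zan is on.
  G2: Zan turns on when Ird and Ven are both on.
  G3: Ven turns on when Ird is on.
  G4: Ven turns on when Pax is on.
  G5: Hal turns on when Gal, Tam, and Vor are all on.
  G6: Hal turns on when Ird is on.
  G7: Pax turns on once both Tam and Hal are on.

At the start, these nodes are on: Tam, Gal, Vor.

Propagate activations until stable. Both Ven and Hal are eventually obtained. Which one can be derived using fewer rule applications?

Hal: Gal, Tam, and Vor are on, so Hal turns on (G5). [1 rule application]
Ven: G5: Gal, Tam, and Vor on → Hal on. Tam and Hal are on, so Pax turns on (G7). G4: Pax on → Ven on. [3 rule applications]
Hal needs fewer.

Hal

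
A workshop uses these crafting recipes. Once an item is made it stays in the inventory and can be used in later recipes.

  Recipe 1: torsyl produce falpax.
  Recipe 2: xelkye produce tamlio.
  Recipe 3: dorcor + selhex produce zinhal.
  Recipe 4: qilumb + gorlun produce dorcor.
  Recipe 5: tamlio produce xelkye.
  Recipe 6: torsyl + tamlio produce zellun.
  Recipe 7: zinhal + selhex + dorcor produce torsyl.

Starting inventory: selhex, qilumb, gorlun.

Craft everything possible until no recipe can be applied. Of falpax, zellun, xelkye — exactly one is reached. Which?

falpax

qilumb + gorlun → dorcor (Recipe 4).
Using Recipe 3, dorcor and selhex make zinhal.
Using Recipe 7, zinhal, selhex, and dorcor make torsyl.
Using Recipe 1, torsyl makes falpax.
zellun would need torsyl and tamlio (Recipe 6), but tamlio is never obtained. xelkye would need tamlio (Recipe 5), but tamlio is never obtained.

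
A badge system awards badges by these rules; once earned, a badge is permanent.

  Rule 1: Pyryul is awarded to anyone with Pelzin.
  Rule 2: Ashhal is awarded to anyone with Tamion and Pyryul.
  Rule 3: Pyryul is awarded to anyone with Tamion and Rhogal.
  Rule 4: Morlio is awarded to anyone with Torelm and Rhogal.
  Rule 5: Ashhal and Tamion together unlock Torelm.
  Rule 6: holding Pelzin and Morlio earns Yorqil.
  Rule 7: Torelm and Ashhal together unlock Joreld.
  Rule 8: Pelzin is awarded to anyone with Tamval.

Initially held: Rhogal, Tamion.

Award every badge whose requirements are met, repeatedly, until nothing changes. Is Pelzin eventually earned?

Pelzin would need Tamval (Rule 8), but Tamval is never earned.

No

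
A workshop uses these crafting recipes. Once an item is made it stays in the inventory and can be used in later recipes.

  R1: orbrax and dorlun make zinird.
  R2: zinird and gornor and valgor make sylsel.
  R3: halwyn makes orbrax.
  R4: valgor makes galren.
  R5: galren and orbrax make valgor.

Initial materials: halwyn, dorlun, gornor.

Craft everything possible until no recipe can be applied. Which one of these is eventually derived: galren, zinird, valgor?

Using R3, halwyn makes orbrax.
Using R1, orbrax and dorlun make zinird.
galren would need valgor (R4), but valgor is never obtained. valgor would need galren and orbrax (R5), but galren is never obtained.

zinird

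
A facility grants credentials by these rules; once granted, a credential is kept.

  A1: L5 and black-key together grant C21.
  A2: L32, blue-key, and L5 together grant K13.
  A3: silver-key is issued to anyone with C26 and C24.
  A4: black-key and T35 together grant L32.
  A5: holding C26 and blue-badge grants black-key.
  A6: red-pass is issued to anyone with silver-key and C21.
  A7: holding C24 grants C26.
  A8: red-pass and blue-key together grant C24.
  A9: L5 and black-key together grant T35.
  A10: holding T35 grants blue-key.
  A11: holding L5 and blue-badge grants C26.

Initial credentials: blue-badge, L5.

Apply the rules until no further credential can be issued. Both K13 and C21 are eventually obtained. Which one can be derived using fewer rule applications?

C21

C21: Holding L5 and blue-badge grants C26 (A11). Holding C26 and blue-badge grants black-key (A5). Holding L5 and black-key grants C21 (A1). [3 rule applications]
K13: Holding L5 and blue-badge grants C26 (A11). Holding C26 and blue-badge grants black-key (A5). Holding L5 and black-key grants T35 (A9). Holding T35 grants blue-key (A10). Holding black-key and T35 grants L32 (A4). Holding L32, blue-key, and L5 grants K13 (A2). [6 rule applications]
C21 needs fewer.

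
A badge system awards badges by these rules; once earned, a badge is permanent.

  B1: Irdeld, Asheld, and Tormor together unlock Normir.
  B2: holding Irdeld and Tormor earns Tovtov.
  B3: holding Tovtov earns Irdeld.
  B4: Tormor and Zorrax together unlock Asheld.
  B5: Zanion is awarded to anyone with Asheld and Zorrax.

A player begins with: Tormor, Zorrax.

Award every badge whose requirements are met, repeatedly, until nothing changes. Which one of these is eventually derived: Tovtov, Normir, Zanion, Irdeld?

Zanion

With Tormor and Zorrax, Asheld is earned (B4).
With Asheld and Zorrax, Zanion is earned (B5).
Tovtov would need Irdeld and Tormor (B2), but Irdeld is never earned. Normir would need Irdeld, Asheld, and Tormor (B1), but Irdeld is never earned. Irdeld would need Tovtov (B3), but Tovtov is never earned.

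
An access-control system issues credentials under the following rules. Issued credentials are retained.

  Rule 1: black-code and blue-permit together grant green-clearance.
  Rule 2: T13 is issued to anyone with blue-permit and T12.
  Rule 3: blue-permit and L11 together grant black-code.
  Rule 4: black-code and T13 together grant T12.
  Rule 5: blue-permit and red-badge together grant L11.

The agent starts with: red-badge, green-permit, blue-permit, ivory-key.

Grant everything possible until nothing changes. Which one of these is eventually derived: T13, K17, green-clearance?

Holding blue-permit and red-badge grants L11 (Rule 5).
Holding blue-permit and L11 grants black-code (Rule 3).
Holding black-code and blue-permit grants green-clearance (Rule 1).
T13 would need blue-permit and T12 (Rule 2), but T12 is never granted. No rule produces K17, and it is not given.

green-clearance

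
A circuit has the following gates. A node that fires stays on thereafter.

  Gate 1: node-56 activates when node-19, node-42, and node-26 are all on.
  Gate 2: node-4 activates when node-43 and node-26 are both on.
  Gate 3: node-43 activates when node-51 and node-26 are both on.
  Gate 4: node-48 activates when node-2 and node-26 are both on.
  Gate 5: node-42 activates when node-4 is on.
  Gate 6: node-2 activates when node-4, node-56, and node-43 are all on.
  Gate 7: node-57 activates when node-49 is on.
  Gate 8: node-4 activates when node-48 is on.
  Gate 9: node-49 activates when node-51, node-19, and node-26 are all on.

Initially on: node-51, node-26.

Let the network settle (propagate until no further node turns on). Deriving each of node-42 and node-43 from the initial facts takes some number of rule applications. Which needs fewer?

node-43

node-43: node-51 and node-26 are on, so node-43 activates (Gate 3). [1 rule application]
node-42: Gate 3: node-51 and node-26 on → node-43 on. Gate 2: node-43 and node-26 on → node-4 on. Gate 5: node-4 on → node-42 on. [3 rule applications]
node-43 needs fewer.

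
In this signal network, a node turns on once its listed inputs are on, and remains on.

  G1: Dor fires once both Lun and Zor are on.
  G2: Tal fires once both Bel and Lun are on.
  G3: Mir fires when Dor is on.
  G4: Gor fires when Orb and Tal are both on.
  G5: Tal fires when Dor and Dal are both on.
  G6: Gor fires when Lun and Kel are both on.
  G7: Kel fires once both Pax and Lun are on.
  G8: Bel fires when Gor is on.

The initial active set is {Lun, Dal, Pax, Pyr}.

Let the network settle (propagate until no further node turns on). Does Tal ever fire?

Yes

Pax and Lun are on, so Kel fires (G7).
Lun and Kel are on, so Gor fires (G6).
Gor is on, so Bel fires (G8).
G2: Bel and Lun on → Tal on.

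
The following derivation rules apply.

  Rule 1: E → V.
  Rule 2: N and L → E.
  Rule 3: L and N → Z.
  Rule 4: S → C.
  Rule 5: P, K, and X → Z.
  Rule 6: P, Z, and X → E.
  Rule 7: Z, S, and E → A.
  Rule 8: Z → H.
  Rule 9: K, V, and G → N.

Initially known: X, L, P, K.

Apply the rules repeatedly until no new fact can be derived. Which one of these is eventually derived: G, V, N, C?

V

From P, K, and X, Rule 5 gives Z.
From P, Z, and X, Rule 6 gives E.
E holds, so V follows (Rule 1).
No rule produces G, and it is not given. N would need K, V, and G (Rule 9), but G is never established. C would need S (Rule 4), but S is never established.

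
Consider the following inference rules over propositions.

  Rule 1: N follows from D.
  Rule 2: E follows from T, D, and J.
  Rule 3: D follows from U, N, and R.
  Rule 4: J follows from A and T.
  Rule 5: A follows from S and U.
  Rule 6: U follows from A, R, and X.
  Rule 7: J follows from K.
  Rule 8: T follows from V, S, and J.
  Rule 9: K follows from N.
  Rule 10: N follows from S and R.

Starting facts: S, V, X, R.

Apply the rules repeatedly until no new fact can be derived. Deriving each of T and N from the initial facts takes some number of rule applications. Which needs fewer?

N: S and R hold, so N follows (Rule 10). [1 rule application]
T: S and R hold, so N follows (Rule 10). From N, Rule 9 gives K. From K, Rule 7 gives J. V, S, and J hold, so T follows (Rule 8). [4 rule applications]
N needs fewer.

N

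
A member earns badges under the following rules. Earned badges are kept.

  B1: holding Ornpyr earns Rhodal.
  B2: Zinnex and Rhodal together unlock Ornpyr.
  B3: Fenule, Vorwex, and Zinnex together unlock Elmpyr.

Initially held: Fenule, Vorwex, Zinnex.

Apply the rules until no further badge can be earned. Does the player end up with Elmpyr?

Yes

With Fenule, Vorwex, and Zinnex, Elmpyr is earned (B3).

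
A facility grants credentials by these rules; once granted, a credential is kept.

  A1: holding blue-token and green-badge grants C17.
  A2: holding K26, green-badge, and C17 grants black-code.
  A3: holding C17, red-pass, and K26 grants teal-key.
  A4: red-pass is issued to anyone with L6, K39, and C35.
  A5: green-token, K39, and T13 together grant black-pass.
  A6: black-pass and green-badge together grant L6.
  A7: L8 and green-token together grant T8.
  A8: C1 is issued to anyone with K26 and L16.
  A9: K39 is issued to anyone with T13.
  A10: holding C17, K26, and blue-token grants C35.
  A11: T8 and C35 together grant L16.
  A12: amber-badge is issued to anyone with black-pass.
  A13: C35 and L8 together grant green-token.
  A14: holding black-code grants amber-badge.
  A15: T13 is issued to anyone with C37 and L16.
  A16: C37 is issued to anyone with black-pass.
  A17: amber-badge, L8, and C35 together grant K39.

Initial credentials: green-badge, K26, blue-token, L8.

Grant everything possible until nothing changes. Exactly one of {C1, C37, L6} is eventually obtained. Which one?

Holding blue-token and green-badge grants C17 (A1).
Holding C17, K26, and blue-token grants C35 (A10).
Holding C35 and L8 grants green-token (A13).
Holding L8 and green-token grants T8 (A7).
Holding T8 and C35 grants L16 (A11).
Holding K26 and L16 grants C1 (A8).
L6 would need black-pass and green-badge (A6), but black-pass is never granted. C37 would need black-pass (A16), but black-pass is never granted.

C1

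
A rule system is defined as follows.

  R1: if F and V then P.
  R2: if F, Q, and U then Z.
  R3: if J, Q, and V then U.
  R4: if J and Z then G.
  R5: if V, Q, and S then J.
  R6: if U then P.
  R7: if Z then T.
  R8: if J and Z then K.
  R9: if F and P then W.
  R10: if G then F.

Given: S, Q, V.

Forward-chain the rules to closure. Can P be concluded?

Yes

V, Q, and S hold, so J follows (R5).
J, Q, and V hold, so U follows (R3).
From U, R6 gives P.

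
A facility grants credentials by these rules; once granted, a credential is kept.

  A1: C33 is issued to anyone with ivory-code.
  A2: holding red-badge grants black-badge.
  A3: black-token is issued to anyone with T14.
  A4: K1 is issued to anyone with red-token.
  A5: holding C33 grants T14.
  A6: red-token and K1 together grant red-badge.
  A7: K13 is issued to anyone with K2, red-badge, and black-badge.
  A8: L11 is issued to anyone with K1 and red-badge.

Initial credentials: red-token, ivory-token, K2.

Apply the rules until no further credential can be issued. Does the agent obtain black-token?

black-token would need T14 (A3), but T14 is never granted.

No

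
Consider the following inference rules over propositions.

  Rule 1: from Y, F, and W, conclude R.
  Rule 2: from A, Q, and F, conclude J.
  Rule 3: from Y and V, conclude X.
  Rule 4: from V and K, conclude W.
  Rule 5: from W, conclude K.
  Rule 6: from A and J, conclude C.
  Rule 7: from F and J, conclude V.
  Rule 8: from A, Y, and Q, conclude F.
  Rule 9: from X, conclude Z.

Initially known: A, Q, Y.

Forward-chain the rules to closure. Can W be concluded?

W would need V and K (Rule 4), but K is never established.

No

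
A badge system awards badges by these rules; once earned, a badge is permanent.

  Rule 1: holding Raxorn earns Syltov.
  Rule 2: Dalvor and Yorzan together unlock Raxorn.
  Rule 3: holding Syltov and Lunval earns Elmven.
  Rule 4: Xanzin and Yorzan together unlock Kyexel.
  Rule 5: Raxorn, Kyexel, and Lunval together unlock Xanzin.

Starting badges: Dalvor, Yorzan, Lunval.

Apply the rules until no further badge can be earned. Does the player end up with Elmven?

Yes

With Dalvor and Yorzan, Raxorn is earned (Rule 2).
With Raxorn, Syltov is earned (Rule 1).
With Syltov and Lunval, Elmven is earned (Rule 3).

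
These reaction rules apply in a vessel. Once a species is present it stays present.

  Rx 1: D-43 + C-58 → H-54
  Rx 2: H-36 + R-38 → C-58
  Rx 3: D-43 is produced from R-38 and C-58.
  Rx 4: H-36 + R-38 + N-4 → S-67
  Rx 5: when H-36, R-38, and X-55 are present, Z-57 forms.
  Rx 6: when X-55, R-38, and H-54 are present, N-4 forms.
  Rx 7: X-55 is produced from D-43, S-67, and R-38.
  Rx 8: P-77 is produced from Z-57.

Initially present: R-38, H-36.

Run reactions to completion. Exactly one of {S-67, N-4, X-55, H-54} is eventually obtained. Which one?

H-54

H-36 and R-38 present → C-58 forms (Rx 2).
R-38 and C-58 present → D-43 forms (Rx 3).
D-43 and C-58 present → H-54 forms (Rx 1).
X-55 would need D-43, S-67, and R-38 (Rx 7), but S-67 never forms. N-4 would need X-55, R-38, and H-54 (Rx 6), but X-55 never forms. S-67 would need H-36, R-38, and N-4 (Rx 4), but N-4 never forms.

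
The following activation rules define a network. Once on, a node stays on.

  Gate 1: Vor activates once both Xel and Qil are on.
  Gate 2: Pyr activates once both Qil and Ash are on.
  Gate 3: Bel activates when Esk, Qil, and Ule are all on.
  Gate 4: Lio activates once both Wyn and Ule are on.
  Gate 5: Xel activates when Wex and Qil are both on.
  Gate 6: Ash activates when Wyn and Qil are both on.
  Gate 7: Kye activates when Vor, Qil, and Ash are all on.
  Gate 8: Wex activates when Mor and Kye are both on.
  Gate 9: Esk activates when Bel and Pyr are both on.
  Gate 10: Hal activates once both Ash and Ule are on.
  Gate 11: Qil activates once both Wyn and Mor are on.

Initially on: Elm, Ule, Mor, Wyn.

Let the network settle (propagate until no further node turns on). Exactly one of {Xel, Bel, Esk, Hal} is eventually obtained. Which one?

Hal

Gate 11: Wyn and Mor on → Qil on.
Gate 6: Wyn and Qil on → Ash on.
Gate 10: Ash and Ule on → Hal on.
Esk would need Bel and Pyr (Gate 9), but Bel never turns on. Xel would need Wex and Qil (Gate 5), but Wex never turns on. Bel would need Esk, Qil, and Ule (Gate 3), but Esk never turns on.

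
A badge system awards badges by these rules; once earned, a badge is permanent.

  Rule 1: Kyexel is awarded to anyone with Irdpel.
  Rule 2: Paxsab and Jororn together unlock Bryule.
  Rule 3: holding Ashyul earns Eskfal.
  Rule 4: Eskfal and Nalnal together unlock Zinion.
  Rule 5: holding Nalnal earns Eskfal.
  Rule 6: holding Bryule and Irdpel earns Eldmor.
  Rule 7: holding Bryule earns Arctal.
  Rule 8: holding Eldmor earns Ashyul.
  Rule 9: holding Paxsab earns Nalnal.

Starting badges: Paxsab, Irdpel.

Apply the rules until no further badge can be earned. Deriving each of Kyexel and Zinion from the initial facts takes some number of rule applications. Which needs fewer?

Kyexel

Kyexel: With Irdpel, Kyexel is earned (Rule 1). [1 rule application]
Zinion: With Paxsab, Nalnal is earned (Rule 9). With Nalnal, Eskfal is earned (Rule 5). With Eskfal and Nalnal, Zinion is earned (Rule 4). [3 rule applications]
Kyexel needs fewer.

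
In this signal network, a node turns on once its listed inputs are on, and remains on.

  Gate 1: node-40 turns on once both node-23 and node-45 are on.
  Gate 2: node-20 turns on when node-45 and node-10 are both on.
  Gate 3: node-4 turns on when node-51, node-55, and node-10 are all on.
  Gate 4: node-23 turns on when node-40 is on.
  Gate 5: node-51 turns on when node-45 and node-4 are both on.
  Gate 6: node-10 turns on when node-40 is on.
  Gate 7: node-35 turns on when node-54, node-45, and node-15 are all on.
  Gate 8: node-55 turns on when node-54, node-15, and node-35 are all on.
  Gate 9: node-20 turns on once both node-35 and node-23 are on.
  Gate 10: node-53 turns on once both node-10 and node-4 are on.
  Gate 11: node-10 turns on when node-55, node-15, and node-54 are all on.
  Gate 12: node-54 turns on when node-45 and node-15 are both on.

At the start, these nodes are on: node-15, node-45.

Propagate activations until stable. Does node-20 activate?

Gate 12: node-45 and node-15 on → node-54 on.
node-54, node-45, and node-15 are on, so node-35 turns on (Gate 7).
node-54, node-15, and node-35 are on, so node-55 turns on (Gate 8).
node-55, node-15, and node-54 are on, so node-10 turns on (Gate 11).
Gate 2: node-45 and node-10 on → node-20 on.

Yes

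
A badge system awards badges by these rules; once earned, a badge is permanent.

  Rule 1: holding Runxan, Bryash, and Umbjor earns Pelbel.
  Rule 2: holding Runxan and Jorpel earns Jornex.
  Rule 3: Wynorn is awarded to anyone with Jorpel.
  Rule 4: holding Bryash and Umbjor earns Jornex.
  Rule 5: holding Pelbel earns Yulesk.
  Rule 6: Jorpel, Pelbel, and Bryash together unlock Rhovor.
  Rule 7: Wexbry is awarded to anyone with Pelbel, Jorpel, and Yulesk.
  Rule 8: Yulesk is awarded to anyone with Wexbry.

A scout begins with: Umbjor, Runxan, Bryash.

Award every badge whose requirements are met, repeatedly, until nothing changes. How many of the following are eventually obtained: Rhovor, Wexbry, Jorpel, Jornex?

1

With Bryash and Umbjor, Jornex is earned (Rule 4).
Rhovor would need Jorpel, Pelbel, and Bryash (Rule 6), but Jorpel is never earned.
Wexbry would need Pelbel, Jorpel, and Yulesk (Rule 7), but Jorpel is never earned.
No rule produces Jorpel, and it is not given.
Jornex: reached.
Reached: Jornex — 1 of the 4.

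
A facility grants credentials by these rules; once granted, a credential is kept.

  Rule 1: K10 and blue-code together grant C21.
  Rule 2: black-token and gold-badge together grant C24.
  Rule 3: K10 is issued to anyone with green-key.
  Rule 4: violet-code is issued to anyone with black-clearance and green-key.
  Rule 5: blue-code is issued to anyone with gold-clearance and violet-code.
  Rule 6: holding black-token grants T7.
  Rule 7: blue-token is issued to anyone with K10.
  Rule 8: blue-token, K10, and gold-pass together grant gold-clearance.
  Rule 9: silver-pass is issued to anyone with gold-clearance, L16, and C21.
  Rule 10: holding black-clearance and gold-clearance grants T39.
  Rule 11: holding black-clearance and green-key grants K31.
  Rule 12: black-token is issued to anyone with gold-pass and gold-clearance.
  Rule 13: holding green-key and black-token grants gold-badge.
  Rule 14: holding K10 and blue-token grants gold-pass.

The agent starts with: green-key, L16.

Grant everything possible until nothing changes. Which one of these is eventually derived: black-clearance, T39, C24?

Holding green-key grants K10 (Rule 3).
Holding K10 grants blue-token (Rule 7).
Holding K10 and blue-token grants gold-pass (Rule 14).
Holding blue-token, K10, and gold-pass grants gold-clearance (Rule 8).
Holding gold-pass and gold-clearance grants black-token (Rule 12).
Holding green-key and black-token grants gold-badge (Rule 13).
Holding black-token and gold-badge grants C24 (Rule 2).
T39 would need black-clearance and gold-clearance (Rule 10), but black-clearance is never granted. No rule produces black-clearance, and it is not given.

C24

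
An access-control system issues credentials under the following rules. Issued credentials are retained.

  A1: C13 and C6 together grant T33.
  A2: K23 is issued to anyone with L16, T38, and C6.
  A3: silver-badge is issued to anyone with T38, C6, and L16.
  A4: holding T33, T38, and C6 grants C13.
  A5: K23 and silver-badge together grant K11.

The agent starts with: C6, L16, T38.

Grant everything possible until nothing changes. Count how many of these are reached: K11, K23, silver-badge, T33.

3

Holding T38, C6, and L16 grants silver-badge (A3).
Holding L16, T38, and C6 grants K23 (A2).
Holding K23 and silver-badge grants K11 (A5).
K11: reached.
K23: reached.
silver-badge: reached.
T33 would need C13 and C6 (A1), but C13 is never granted.
Reached: K11, K23, and silver-badge — 3 of the 4.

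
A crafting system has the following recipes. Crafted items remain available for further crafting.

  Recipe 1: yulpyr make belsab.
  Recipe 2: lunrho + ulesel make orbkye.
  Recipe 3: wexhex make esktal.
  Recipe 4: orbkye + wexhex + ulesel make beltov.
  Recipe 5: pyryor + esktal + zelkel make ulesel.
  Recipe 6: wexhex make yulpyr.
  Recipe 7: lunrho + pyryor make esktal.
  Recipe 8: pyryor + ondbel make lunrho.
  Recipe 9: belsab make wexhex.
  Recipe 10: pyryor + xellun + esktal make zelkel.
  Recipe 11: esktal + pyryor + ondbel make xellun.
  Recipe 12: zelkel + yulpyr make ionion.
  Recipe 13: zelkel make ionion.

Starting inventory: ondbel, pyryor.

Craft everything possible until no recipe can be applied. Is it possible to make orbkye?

Yes

pyryor + ondbel → lunrho (Recipe 8).
Using Recipe 7, lunrho and pyryor make esktal.
esktal + pyryor + ondbel → xellun (Recipe 11).
pyryor + xellun + esktal → zelkel (Recipe 10).
Using Recipe 5, pyryor, esktal, and zelkel make ulesel.
lunrho + ulesel → orbkye (Recipe 2).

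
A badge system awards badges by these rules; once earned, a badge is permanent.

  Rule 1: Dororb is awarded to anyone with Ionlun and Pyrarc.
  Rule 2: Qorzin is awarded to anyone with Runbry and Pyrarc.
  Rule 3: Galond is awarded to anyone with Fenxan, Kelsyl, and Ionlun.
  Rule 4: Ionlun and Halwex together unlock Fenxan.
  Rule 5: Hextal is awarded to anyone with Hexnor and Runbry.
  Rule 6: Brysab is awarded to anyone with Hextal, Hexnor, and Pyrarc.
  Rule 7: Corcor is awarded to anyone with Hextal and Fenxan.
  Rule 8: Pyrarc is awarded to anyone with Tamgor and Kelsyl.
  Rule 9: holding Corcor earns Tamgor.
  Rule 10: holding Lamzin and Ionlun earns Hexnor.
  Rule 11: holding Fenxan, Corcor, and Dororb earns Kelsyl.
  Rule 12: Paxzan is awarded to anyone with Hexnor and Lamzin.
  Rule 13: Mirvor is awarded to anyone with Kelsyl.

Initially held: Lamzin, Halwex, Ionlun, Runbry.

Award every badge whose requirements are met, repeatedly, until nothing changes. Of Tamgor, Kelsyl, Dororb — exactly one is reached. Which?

Tamgor

With Ionlun and Halwex, Fenxan is earned (Rule 4).
With Lamzin and Ionlun, Hexnor is earned (Rule 10).
With Hexnor and Runbry, Hextal is earned (Rule 5).
With Hextal and Fenxan, Corcor is earned (Rule 7).
With Corcor, Tamgor is earned (Rule 9).
Dororb would need Ionlun and Pyrarc (Rule 1), but Pyrarc is never earned. Kelsyl would need Fenxan, Corcor, and Dororb (Rule 11), but Dororb is never earned.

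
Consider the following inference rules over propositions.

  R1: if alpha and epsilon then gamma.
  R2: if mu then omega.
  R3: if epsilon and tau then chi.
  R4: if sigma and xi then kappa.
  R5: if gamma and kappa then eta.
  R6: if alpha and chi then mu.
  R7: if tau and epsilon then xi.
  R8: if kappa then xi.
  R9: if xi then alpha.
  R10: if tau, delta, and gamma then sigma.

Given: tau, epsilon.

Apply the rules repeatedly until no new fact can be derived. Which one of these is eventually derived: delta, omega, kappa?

tau and epsilon hold, so xi follows (R7).
From epsilon and tau, R3 gives chi.
xi holds, so alpha follows (R9).
alpha and chi hold, so mu follows (R6).
From mu, R2 gives omega.
No rule produces delta, and it is not given. kappa would need sigma and xi (R4), but sigma is never established.

omega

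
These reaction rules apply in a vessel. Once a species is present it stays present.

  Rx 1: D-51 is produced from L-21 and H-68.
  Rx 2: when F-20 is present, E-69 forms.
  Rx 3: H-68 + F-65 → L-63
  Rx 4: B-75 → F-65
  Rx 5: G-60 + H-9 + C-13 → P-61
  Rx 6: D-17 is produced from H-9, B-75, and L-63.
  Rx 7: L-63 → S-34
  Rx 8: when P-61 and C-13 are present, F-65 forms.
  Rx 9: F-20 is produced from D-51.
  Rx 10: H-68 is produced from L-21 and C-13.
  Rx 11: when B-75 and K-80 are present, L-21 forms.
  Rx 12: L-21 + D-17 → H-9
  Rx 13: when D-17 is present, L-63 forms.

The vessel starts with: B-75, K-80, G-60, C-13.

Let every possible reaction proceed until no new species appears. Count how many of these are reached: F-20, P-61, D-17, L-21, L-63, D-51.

4

B-75 and K-80 present → L-21 forms (Rx 11).
B-75 present → F-65 forms (Rx 4).
L-21 and C-13 present → H-68 forms (Rx 10).
H-68 and F-65 present → L-63 forms (Rx 3).
L-21 and H-68 present → D-51 forms (Rx 1).
D-51 present → F-20 forms (Rx 9).
F-20: reached.
P-61 would need G-60, H-9, and C-13 (Rx 5), but H-9 never forms.
D-17 would need H-9, B-75, and L-63 (Rx 6), but H-9 never forms.
L-21: reached.
L-63: reached.
D-51: reached.
Reached: F-20, L-21, L-63, and D-51 — 4 of the 6.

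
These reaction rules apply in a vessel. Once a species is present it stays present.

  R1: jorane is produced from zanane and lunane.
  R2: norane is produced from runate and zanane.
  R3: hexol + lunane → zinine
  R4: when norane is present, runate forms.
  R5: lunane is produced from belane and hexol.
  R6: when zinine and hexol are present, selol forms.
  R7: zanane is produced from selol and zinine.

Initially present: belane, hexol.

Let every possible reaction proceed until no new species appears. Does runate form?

No

runate would need norane (R4), but norane never forms.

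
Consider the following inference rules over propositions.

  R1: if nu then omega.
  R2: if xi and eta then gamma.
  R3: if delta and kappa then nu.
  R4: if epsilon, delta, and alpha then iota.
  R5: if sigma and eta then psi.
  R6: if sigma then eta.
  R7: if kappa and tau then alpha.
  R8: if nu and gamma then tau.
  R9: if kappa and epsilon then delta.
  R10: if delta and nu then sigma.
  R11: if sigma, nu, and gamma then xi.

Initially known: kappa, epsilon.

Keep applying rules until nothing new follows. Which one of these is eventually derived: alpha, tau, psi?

kappa and epsilon hold, so delta follows (R9).
From delta and kappa, R3 gives nu.
delta and nu hold, so sigma follows (R10).
From sigma, R6 gives eta.
sigma and eta hold, so psi follows (R5).
tau would need nu and gamma (R8), but gamma is never established. alpha would need kappa and tau (R7), but tau is never established.

psi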